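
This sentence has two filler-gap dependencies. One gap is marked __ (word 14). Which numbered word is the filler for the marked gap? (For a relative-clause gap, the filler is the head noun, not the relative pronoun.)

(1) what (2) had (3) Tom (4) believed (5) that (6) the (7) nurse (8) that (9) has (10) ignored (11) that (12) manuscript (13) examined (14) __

1

The marked gap is the direct object of "examined".
Its filler is the fronted wh-phrase "what", at word 1.
(The other dependency links word 7 to a gap after word 8.)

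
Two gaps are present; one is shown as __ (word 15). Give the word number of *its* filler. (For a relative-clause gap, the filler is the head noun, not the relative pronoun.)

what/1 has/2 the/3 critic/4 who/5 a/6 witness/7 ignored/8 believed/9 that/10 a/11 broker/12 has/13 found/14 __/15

1

The marked gap is the direct object of "found".
Its filler is the fronted wh-phrase "what", at word 1.
(The other dependency links word 4 to a gap after word 8.)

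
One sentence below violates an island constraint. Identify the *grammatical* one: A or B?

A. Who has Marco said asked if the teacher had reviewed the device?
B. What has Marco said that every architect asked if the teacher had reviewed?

In B, the wh-phrase is extracted from inside a wh-island (introduced by "if"), which blocks movement.
In A, the extraction path crosses only that-complement boundaries, which are transparent.
So A is grammatical.

A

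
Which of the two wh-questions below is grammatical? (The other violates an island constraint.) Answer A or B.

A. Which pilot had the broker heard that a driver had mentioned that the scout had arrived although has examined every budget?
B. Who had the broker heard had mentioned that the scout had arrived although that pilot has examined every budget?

B

In A, the wh-phrase is extracted from inside an adjunct island (introduced by "although"), which blocks movement.
In B, the extraction path crosses only that-complement boundaries, which are transparent.
So B is grammatical.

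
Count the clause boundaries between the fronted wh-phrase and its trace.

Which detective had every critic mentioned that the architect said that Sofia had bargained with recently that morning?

2

"which detective" is extracted from the PP object of "bargained".
Boundaries crossed, outermost first: [that], [that] — 2 in total.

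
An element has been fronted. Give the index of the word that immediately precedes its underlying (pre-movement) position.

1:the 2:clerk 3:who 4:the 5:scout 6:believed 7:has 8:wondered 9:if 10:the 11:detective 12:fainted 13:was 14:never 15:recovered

6

The displaced element is "the clerk" (word 2).
It is linked across 1 clause boundary (Ø).
It functions as the subject of "wondered", so the gap sits immediately after word 6 ("believed").
Base order: The scout believed the clerk has wondered if the detective fainted.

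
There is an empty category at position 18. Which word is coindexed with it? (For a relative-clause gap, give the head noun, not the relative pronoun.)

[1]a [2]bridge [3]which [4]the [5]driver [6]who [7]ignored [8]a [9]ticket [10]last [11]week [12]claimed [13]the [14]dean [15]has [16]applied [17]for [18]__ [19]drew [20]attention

2

The gap at 18 is the prepositional object of "applied", inside a relative clause.
The relative pronoun is "which" (word 3); it is bound by the head noun immediately before it.
Its filler is the head noun "bridge", at word 2.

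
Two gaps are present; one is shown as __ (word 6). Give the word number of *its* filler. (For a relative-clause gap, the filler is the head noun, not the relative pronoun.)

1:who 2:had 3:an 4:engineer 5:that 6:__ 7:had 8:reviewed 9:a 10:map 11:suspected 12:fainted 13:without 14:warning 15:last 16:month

4

The marked gap is inside the relative clause, the subject of "reviewed".
Its filler is the head noun "engineer" (via "that"), at word 4.
(The other dependency links word 1 to a gap after word 11.)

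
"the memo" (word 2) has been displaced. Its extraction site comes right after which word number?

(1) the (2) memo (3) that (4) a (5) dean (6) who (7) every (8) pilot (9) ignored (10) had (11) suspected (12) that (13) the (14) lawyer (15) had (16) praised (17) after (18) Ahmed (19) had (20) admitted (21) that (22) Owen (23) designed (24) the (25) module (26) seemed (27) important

16

The displaced element is "the memo" (word 2).
It is linked across 1 clause boundary (that).
It functions as the direct object of "praised", so the gap sits immediately after word 16 ("praised").
Base order: A dean who every pilot ignored had suspected that the lawyer had praised the memo after Ahmed had admitted that Owen designed the module.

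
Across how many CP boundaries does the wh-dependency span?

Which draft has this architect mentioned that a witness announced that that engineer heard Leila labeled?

3

"which draft" is extracted from the object of "labeled".
Boundaries crossed, outermost first: [that], [that], [Ø] — 3 in total.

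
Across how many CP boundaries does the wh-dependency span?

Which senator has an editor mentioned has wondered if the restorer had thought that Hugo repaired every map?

1

"which senator" is extracted from the subject of "wondered".
Boundaries crossed, outermost first: [Ø] — 1 in total.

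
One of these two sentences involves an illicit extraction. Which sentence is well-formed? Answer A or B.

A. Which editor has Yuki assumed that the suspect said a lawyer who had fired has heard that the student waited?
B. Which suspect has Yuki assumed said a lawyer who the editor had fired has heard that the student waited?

In A, the wh-phrase is extracted from inside a complex-NP island (relative clause) (introduced by "who"), which blocks movement.
In B, the extraction path crosses only that-complement boundaries, which are transparent.
So B is grammatical.

B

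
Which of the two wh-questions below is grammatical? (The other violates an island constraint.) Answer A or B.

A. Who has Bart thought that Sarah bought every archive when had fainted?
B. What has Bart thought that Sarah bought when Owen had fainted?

In A, the wh-phrase is extracted from inside an adjunct island (introduced by "when"), which blocks movement.
In B, the extraction path crosses only that-complement boundaries, which are transparent.
So B is grammatical.

B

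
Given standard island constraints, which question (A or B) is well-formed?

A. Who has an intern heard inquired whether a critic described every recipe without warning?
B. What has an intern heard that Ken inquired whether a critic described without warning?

A

In B, the wh-phrase is extracted from inside a wh-island (introduced by "whether"), which blocks movement.
In A, the extraction path crosses only that-complement boundaries, which are transparent.
So A is grammatical.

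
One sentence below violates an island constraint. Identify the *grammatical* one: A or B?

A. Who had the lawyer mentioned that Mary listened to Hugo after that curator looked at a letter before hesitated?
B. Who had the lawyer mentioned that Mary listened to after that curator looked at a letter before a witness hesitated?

In A, the wh-phrase is extracted from inside an adjunct island (introduced by "after"), which blocks movement.
In B, the extraction path crosses only that-complement boundaries, which are transparent.
So B is grammatical.

B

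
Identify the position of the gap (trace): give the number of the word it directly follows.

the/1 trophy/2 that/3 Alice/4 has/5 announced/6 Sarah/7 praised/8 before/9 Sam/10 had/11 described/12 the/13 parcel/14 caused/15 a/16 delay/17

The displaced element is "the trophy" (word 2).
It is linked across 1 clause boundary (Ø).
It functions as the direct object of "praised", so the gap sits immediately after word 8 ("praised").
Base order: Alice has announced Sarah praised the trophy before Sam had described the parcel.

8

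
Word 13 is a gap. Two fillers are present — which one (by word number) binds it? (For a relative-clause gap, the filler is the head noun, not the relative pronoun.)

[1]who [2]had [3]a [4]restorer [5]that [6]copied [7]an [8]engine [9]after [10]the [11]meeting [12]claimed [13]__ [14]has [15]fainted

1

The marked gap is the subject of "fainted".
Its filler is the fronted wh-phrase "who", at word 1.
(The other dependency links word 4 to a gap after word 5.)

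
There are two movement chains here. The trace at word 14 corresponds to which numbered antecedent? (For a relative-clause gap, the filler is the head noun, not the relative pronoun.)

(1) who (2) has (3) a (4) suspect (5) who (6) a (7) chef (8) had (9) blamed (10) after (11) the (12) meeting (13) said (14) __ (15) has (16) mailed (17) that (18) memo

The marked gap is the subject of "mailed".
Its filler is the fronted wh-phrase "who", at word 1.
(The other dependency links word 4 to a gap after word 9.)

1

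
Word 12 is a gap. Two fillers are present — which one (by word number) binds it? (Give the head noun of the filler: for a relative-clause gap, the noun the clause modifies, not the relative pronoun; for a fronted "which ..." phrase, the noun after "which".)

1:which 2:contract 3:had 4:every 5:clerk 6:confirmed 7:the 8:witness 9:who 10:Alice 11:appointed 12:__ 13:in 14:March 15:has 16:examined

8

The marked gap is inside the relative clause, the direct object of "appointed".
Its filler is the head noun "witness" (via "who"), at word 8.
(The other dependency links word 2 to a gap after word 16.)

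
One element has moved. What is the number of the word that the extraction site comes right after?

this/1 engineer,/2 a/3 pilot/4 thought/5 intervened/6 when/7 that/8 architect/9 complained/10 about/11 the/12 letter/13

The displaced element is "this engineer" (word 2).
It is linked across 1 clause boundary (Ø).
It functions as the subject of "intervened", so the gap sits immediately after word 5 ("thought").
Base order: A pilot thought that this engineer intervened when that architect complained about the letter.

5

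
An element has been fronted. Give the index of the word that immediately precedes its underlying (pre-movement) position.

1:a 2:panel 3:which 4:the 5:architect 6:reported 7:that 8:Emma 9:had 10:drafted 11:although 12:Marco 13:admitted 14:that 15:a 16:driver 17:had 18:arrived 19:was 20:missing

The displaced element is "a panel" (word 2).
It is linked across 1 clause boundary (that).
It functions as the direct object of "drafted", so the gap sits immediately after word 10 ("drafted").
Base order: The architect reported that Emma had drafted a panel although Marco admitted that a driver had arrived.

10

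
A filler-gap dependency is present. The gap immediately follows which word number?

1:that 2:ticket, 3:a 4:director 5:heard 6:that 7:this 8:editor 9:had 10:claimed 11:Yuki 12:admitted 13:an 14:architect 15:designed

15

The displaced element is "that ticket" (word 2).
It is linked across 3 clause boundaries (that → Ø → Ø).
It functions as the direct object of "designed", so the gap sits immediately after word 15 ("designed").
Base order: A director heard that this editor had claimed Yuki admitted an architect designed that ticket.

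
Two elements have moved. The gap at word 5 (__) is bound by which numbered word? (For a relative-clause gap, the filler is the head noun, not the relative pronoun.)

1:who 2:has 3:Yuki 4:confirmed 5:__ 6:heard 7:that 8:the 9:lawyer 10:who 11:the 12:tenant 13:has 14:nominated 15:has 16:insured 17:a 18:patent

1

The marked gap is the subject of "heard".
Its filler is the fronted wh-phrase "who", at word 1.
(The other dependency links word 9 to a gap after word 14.)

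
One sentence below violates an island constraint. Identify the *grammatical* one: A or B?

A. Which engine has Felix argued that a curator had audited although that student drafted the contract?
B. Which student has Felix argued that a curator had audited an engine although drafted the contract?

In B, the wh-phrase is extracted from inside an adjunct island (introduced by "although"), which blocks movement.
In A, the extraction path crosses only that-complement boundaries, which are transparent.
So A is grammatical.

A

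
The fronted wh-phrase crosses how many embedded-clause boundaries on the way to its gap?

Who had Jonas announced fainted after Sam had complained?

"who" is extracted from the subject of "fainted".
Boundaries crossed, outermost first: [Ø] — 1 in total.

1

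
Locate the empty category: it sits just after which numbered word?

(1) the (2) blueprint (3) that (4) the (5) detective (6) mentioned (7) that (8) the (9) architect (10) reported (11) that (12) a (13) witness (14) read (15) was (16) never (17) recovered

The displaced element is "the blueprint" (word 2).
It is linked across 2 clause boundaries (that → that).
It functions as the direct object of "read", so the gap sits immediately after word 14 ("read").
Base order: The detective mentioned that the architect reported that a witness read the blueprint.

14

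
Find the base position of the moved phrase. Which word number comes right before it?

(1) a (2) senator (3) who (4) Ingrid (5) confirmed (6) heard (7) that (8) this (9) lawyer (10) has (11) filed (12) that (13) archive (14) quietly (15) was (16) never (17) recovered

The displaced element is "a senator" (word 2).
It is linked across 1 clause boundary (Ø).
It functions as the subject of "heard", so the gap sits immediately after word 5 ("confirmed").
Base order: Ingrid confirmed that a senator heard that this lawyer has filed that archive quietly.

5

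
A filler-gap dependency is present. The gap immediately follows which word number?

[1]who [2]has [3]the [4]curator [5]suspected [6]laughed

The displaced element is "who" (word 1).
It is linked across 1 clause boundary (Ø).
It functions as the subject of "laughed", so the gap sits immediately after word 5 ("suspected").
Base order: The curator has suspected that who laughed.

5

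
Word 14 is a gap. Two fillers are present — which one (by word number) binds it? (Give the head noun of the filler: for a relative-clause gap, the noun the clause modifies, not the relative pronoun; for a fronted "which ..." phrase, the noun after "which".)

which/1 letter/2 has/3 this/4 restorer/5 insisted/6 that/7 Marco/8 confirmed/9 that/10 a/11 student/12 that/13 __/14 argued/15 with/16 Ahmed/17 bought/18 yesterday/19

12

The marked gap is inside the relative clause, the subject of "argued".
Its filler is the head noun "student" (via "that"), at word 12.
(The other dependency links word 2 to a gap after word 18.)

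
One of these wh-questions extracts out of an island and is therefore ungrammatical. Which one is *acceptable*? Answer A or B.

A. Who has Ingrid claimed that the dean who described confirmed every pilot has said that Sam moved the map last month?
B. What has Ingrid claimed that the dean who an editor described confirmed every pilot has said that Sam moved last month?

B

In A, the wh-phrase is extracted from inside a complex-NP island (relative clause) (introduced by "who"), which blocks movement.
In B, the extraction path crosses only that-complement boundaries, which are transparent.
So B is grammatical.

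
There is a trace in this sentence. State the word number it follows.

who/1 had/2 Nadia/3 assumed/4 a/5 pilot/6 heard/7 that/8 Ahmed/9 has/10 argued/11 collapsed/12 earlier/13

The displaced element is "who" (word 1).
It is linked across 3 clause boundaries (Ø → that → Ø).
It functions as the subject of "collapsed", so the gap sits immediately after word 11 ("argued").
Base order: Nadia had assumed a pilot heard that Ahmed has argued that who collapsed earlier.

11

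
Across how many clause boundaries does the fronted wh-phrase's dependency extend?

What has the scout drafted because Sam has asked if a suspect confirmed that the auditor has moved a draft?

"what" originates inside the matrix clause — no clause boundary is crossed.

0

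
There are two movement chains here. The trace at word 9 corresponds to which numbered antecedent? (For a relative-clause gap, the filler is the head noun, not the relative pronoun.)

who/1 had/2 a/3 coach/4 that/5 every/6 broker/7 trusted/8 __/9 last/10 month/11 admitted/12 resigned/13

4

The marked gap is inside the relative clause, the direct object of "trusted".
Its filler is the head noun "coach" (via "that"), at word 4.
(The other dependency links word 1 to a gap after word 12.)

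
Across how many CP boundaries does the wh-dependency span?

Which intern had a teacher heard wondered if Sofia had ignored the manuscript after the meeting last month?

1

"which intern" is extracted from the subject of "wondered".
Boundaries crossed, outermost first: [Ø] — 1 in total.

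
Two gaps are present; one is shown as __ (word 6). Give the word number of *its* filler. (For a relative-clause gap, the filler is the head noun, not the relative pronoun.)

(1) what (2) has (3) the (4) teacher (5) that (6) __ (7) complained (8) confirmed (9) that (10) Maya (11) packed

4

The marked gap is inside the relative clause, the subject of "complained".
Its filler is the head noun "teacher" (via "that"), at word 4.
(The other dependency links word 1 to a gap after word 11.)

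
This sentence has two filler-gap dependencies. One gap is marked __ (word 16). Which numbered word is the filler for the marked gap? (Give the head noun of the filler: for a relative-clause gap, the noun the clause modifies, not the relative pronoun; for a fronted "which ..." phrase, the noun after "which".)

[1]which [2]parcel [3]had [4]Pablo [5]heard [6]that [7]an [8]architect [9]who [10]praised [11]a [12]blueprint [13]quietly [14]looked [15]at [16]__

2

The marked gap is the object of the preposition "at" of "looked".
Its filler is the fronted wh-phrase "which parcel", at word 2.
(The other dependency links word 8 to a gap after word 9.)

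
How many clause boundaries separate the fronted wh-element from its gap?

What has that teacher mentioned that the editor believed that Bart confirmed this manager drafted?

3

"what" is extracted from the object of "drafted".
Boundaries crossed, outermost first: [that], [that], [Ø] — 3 in total.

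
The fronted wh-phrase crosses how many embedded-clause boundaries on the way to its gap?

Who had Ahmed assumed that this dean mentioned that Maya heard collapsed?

"who" is extracted from the subject of "collapsed".
Boundaries crossed, outermost first: [that], [that], [Ø] — 3 in total.

3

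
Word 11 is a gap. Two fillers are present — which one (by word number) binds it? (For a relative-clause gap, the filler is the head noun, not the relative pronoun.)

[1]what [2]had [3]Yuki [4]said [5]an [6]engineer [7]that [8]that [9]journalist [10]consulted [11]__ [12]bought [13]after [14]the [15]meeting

6

The marked gap is inside the relative clause, the direct object of "consulted".
Its filler is the head noun "engineer" (via "that"), at word 6.
(The other dependency links word 1 to a gap after word 12.)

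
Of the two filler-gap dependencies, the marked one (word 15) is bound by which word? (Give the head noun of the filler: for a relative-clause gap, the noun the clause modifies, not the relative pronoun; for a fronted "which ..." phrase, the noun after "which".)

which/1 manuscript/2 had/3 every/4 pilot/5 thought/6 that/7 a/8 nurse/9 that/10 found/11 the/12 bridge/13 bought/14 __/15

2

The marked gap is the direct object of "bought".
Its filler is the fronted wh-phrase "which manuscript", at word 2.
(The other dependency links word 9 to a gap after word 10.)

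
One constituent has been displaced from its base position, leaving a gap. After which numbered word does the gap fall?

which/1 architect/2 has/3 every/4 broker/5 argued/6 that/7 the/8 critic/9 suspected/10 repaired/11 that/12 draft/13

10

The displaced element is "which architect" (word 2).
It is linked across 2 clause boundaries (that → Ø).
It functions as the subject of "repaired", so the gap sits immediately after word 10 ("suspected").
Base order: Every broker has argued that the critic suspected that which architect repaired that draft.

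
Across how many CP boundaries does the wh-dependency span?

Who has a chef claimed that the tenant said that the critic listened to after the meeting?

2

"who" is extracted from the PP object of "listened".
Boundaries crossed, outermost first: [that], [that] — 2 in total.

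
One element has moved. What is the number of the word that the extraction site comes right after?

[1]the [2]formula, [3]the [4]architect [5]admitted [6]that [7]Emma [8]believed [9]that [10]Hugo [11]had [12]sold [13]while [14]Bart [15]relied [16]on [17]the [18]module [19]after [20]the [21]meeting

12

The displaced element is "the formula" (word 2).
It is linked across 2 clause boundaries (that → that).
It functions as the direct object of "sold", so the gap sits immediately after word 12 ("sold").
Base order: The architect admitted that Emma believed that Hugo had sold the formula while Bart relied on the module after the meeting.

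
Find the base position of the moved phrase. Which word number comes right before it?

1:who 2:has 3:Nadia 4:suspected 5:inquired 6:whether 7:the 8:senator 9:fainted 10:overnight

4

The displaced element is "who" (word 1).
It is linked across 1 clause boundary (Ø).
It functions as the subject of "inquired", so the gap sits immediately after word 4 ("suspected").
Base order: Nadia has suspected that who inquired whether the senator fainted overnight.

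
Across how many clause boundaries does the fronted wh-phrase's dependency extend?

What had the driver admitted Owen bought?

1

"what" is extracted from the object of "bought".
Boundaries crossed, outermost first: [Ø] — 1 in total.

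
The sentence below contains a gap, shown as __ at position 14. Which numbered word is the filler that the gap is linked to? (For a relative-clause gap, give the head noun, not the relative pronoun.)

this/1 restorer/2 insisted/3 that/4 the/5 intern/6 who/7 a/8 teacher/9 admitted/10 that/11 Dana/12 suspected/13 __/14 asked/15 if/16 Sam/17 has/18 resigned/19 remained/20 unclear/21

The gap at 14 is the subject of "asked", inside a relative clause.
The relative pronoun is "who" (word 7); it is bound by the head noun immediately before it.
Its filler is the head noun "intern", at word 6.

6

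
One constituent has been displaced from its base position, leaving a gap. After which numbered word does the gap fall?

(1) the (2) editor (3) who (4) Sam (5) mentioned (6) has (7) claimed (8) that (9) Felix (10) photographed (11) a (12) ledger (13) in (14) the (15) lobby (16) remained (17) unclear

5

The displaced element is "the editor" (word 2).
It is linked across 1 clause boundary (Ø).
It functions as the subject of "claimed", so the gap sits immediately after word 5 ("mentioned").
Base order: Sam mentioned that the editor has claimed that Felix photographed a ledger in the lobby.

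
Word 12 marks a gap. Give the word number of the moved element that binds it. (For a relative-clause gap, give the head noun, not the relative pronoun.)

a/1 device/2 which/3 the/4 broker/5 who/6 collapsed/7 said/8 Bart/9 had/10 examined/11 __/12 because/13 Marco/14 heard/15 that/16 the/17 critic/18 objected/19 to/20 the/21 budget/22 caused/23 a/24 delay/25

2

The gap at 12 is the object of "examined", inside a relative clause.
The relative pronoun is "which" (word 3); it is bound by the head noun immediately before it.
Its filler is the head noun "device", at word 2.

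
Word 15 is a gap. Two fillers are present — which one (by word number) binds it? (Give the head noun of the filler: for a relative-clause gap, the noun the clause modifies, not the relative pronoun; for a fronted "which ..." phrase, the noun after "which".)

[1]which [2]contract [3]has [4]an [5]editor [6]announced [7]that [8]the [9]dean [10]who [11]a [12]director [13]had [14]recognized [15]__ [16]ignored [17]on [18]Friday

The marked gap is inside the relative clause, the direct object of "recognized".
Its filler is the head noun "dean" (via "who"), at word 9.
(The other dependency links word 2 to a gap after word 16.)

9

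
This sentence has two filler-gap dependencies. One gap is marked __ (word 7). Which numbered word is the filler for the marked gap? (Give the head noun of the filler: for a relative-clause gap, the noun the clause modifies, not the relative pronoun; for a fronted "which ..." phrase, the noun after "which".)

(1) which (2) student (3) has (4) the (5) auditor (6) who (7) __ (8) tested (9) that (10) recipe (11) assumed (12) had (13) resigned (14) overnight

5

The marked gap is inside the relative clause, the subject of "tested".
Its filler is the head noun "auditor" (via "who"), at word 5.
(The other dependency links word 2 to a gap after word 11.)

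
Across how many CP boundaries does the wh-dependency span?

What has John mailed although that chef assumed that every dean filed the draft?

0

"what" originates inside the matrix clause — no clause boundary is crossed.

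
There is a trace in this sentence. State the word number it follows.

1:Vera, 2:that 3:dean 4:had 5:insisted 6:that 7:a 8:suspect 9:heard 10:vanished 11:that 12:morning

The displaced element is "Vera" (word 1).
It is linked across 2 clause boundaries (that → Ø).
It functions as the subject of "vanished", so the gap sits immediately after word 9 ("heard").
Base order: That dean had insisted that a suspect heard that Vera vanished that morning.

9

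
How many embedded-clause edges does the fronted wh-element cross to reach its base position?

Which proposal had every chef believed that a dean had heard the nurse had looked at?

2

"which proposal" is extracted from the PP object of "looked".
Boundaries crossed, outermost first: [that], [Ø] — 2 in total.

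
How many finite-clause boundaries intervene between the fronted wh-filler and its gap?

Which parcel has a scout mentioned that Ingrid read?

1

"which parcel" is extracted from the object of "read".
Boundaries crossed, outermost first: [that] — 1 in total.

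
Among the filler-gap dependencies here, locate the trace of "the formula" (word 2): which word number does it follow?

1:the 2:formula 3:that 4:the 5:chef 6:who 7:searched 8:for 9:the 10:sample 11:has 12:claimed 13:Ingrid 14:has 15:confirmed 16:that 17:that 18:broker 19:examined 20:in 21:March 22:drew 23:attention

The displaced element is "the formula" (word 2).
It is linked across 2 clause boundaries (Ø → that).
It functions as the direct object of "examined", so the gap sits immediately after word 19 ("examined").
Base order: The chef who searched for the sample has claimed Ingrid has confirmed that that broker examined the formula in March.

19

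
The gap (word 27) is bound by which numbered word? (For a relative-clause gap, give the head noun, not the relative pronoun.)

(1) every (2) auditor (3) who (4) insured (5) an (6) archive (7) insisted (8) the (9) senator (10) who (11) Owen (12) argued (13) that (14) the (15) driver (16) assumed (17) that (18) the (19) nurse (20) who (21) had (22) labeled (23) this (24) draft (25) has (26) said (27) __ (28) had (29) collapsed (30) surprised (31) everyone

The gap at 27 is the subject of "collapsed", inside a relative clause.
The relative pronoun is "who" (word 10); it is bound by the head noun immediately before it.
Its filler is the head noun "senator", at word 9.

9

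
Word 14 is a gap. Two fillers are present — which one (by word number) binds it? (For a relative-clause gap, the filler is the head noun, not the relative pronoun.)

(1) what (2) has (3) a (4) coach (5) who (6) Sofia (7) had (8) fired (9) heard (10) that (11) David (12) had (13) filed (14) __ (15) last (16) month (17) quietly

The marked gap is the direct object of "filed".
Its filler is the fronted wh-phrase "what", at word 1.
(The other dependency links word 4 to a gap after word 8.)

1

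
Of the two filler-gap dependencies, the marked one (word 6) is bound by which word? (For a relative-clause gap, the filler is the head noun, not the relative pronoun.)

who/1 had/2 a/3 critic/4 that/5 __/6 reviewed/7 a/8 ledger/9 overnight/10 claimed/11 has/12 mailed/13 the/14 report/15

The marked gap is inside the relative clause, the subject of "reviewed".
Its filler is the head noun "critic" (via "that"), at word 4.
(The other dependency links word 1 to a gap after word 11.)

4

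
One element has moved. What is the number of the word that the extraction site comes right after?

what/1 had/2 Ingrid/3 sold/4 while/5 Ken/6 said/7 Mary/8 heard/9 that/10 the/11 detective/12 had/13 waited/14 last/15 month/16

The displaced element is "what" (word 1).
It functions as the direct object of "sold", so the gap sits immediately after word 4 ("sold").
Base order: Ingrid had sold what while Ken said Mary heard that the detective had waited last month.

4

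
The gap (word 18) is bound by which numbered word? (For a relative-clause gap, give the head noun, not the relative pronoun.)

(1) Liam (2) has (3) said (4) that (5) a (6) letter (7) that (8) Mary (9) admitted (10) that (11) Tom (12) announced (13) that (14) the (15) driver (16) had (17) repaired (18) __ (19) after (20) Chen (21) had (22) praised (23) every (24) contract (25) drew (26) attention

6

The gap at 18 is the object of "repaired", inside a relative clause.
The relative pronoun is "that" (word 7); it is bound by the head noun immediately before it.
Its filler is the head noun "letter", at word 6.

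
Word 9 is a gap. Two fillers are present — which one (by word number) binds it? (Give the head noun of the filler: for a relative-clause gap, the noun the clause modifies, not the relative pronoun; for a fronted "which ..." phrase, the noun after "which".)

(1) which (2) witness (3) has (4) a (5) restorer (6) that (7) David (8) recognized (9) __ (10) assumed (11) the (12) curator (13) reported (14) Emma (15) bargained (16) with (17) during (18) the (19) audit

5

The marked gap is inside the relative clause, the direct object of "recognized".
Its filler is the head noun "restorer" (via "that"), at word 5.
(The other dependency links word 2 to a gap after word 16.)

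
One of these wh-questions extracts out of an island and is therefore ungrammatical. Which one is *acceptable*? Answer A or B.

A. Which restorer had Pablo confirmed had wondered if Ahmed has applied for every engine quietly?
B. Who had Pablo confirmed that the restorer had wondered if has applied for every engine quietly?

A

In B, the wh-phrase is extracted from inside a wh-island (introduced by "if"), which blocks movement.
In A, the extraction path crosses only that-complement boundaries, which are transparent.
So A is grammatical.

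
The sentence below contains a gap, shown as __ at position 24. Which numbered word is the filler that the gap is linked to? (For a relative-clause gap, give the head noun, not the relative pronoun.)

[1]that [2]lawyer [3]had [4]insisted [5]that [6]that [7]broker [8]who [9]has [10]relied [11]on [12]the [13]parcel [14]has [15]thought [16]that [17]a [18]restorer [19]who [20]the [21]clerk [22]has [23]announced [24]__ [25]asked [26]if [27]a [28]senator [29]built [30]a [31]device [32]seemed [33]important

18

The gap at 24 is the subject of "asked", inside a relative clause.
The relative pronoun is "who" (word 19); it is bound by the head noun immediately before it.
Its filler is the head noun "restorer", at word 18.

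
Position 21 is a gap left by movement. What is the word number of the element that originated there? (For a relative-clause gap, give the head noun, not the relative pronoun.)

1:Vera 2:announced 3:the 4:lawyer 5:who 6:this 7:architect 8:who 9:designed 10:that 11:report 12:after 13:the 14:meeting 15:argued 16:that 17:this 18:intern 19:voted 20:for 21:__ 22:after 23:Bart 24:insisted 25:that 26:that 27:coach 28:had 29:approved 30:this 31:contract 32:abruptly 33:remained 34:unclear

4

The gap at 21 is the prepositional object of "voted", inside a relative clause.
The relative pronoun is "who" (word 5); it is bound by the head noun immediately before it.
Its filler is the head noun "lawyer", at word 4.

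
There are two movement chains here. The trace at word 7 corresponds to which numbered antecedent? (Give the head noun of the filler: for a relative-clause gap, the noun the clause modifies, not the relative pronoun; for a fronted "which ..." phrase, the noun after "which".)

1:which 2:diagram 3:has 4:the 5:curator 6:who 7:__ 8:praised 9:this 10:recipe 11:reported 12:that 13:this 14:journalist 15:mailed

5

The marked gap is inside the relative clause, the subject of "praised".
Its filler is the head noun "curator" (via "who"), at word 5.
(The other dependency links word 2 to a gap after word 15.)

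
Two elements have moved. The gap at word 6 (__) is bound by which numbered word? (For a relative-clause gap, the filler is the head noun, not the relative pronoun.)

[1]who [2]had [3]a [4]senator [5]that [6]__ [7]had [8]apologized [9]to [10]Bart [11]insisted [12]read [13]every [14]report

The marked gap is inside the relative clause, the subject of "apologized".
Its filler is the head noun "senator" (via "that"), at word 4.
(The other dependency links word 1 to a gap after word 11.)

4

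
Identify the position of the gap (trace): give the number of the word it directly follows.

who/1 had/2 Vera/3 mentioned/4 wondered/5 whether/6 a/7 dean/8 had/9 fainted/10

4

The displaced element is "who" (word 1).
It is linked across 1 clause boundary (Ø).
It functions as the subject of "wondered", so the gap sits immediately after word 4 ("mentioned").
Base order: Vera had mentioned that who wondered whether a dean had fainted.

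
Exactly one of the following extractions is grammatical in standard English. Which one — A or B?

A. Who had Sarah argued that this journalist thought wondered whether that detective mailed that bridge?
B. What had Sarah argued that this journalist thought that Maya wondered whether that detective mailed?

In B, the wh-phrase is extracted from inside a wh-island (introduced by "whether"), which blocks movement.
In A, the extraction path crosses only that-complement boundaries, which are transparent.
So A is grammatical.

A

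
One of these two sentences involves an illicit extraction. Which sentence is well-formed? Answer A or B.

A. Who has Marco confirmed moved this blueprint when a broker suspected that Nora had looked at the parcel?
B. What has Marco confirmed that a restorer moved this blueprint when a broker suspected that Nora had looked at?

A

In B, the wh-phrase is extracted from inside an adjunct island (introduced by "when"), which blocks movement.
In A, the extraction path crosses only that-complement boundaries, which are transparent.
So A is grammatical.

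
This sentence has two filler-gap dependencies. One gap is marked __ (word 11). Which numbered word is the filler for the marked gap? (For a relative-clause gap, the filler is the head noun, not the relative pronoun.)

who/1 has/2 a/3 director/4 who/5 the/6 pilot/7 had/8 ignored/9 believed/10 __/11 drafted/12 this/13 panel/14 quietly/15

The marked gap is the subject of "drafted".
Its filler is the fronted wh-phrase "who", at word 1.
(The other dependency links word 4 to a gap after word 9.)

1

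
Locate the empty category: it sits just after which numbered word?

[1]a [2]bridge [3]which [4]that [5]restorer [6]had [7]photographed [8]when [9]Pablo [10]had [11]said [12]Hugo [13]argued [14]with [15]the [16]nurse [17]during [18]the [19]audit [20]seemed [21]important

The displaced element is "a bridge" (word 2).
It functions as the direct object of "photographed", so the gap sits immediately after word 7 ("photographed").
Base order: That restorer had photographed a bridge when Pablo had said Hugo argued with the nurse during the audit.

7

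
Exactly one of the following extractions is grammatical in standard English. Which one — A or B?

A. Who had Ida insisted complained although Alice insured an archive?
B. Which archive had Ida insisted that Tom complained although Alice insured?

In B, the wh-phrase is extracted from inside an adjunct island (introduced by "although"), which blocks movement.
In A, the extraction path crosses only that-complement boundaries, which are transparent.
So A is grammatical.

A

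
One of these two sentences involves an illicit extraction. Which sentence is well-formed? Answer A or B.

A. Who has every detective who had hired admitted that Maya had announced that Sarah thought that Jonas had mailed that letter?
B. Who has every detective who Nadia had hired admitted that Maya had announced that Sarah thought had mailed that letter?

B

In A, the wh-phrase is extracted from inside a complex-NP island (relative clause) (introduced by "who"), which blocks movement.
In B, the extraction path crosses only that-complement boundaries, which are transparent.
So B is grammatical.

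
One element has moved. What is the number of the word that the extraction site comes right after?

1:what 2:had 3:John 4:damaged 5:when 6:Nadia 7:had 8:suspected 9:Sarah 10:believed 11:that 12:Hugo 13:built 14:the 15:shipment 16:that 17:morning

The displaced element is "what" (word 1).
It functions as the direct object of "damaged", so the gap sits immediately after word 4 ("damaged").
Base order: John had damaged what when Nadia had suspected Sarah believed that Hugo built the shipment that morning.

4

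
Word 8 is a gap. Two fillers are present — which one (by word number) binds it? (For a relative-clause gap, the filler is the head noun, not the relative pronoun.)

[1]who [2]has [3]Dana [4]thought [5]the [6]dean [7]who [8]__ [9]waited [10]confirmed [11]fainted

6

The marked gap is inside the relative clause, the subject of "waited".
Its filler is the head noun "dean" (via "who"), at word 6.
(The other dependency links word 1 to a gap after word 10.)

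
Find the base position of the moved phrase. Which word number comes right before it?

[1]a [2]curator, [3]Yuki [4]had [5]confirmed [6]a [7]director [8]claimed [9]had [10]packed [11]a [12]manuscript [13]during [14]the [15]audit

The displaced element is "a curator" (word 2).
It is linked across 2 clause boundaries (Ø → Ø).
It functions as the subject of "packed", so the gap sits immediately after word 8 ("claimed").
Base order: Yuki had confirmed a director claimed that a curator had packed a manuscript during the audit.

8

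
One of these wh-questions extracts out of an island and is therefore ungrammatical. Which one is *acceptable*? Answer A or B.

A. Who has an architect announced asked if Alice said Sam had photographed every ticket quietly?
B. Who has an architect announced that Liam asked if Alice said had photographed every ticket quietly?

In B, the wh-phrase is extracted from inside a wh-island (introduced by "if"), which blocks movement.
In A, the extraction path crosses only that-complement boundaries, which are transparent.
So A is grammatical.

A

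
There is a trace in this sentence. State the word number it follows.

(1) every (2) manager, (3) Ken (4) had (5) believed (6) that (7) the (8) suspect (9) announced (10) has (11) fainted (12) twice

The displaced element is "every manager" (word 2).
It is linked across 2 clause boundaries (that → Ø).
It functions as the subject of "fainted", so the gap sits immediately after word 9 ("announced").
Base order: Ken had believed that the suspect announced that every manager has fainted twice.

9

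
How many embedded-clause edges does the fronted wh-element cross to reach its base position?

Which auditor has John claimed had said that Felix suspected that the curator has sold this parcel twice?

"which auditor" is extracted from the subject of "said".
Boundaries crossed, outermost first: [Ø] — 1 in total.

1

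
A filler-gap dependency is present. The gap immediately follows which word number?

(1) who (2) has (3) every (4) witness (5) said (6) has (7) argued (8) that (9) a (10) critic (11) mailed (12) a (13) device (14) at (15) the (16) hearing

The displaced element is "who" (word 1).
It is linked across 1 clause boundary (Ø).
It functions as the subject of "argued", so the gap sits immediately after word 5 ("said").
Base order: Every witness has said who has argued that a critic mailed a device at the hearing.

5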